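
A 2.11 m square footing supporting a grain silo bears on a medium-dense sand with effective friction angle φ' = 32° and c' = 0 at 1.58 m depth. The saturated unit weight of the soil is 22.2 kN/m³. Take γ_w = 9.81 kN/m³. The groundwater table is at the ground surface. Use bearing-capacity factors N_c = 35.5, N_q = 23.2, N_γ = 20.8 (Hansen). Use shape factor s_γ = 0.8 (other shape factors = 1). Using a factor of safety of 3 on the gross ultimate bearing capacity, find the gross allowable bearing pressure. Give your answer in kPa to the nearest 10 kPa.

q_all ≈ 220 kPa

With the water table at the surface the whole profile is submerged: γ' = 22.2 − 9.81 = 12.39 kN/m³, so q = γ'·D_f = 19.576 kPa; the same γ' applies in the ½γBN_γ term.
q_ult = q·N_q + 0.5·γ·B·N_γ·s_γ
     = 19.576 × 23.2 + 0.5 × 12.39 × 2.11 × 20.8 × 0.8
     = 454.17 + 217.51 = 671.68 kPa.
q_all = 671.68 / 3 = 223.89 kPa.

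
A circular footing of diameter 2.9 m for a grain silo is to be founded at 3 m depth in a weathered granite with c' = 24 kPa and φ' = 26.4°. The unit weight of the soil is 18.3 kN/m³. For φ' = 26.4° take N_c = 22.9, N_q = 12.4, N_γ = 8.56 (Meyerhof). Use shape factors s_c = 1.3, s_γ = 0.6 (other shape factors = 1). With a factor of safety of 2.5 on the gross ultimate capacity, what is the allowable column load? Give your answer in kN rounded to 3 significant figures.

Overburden at base level: q = 18.3 × 3 = 54.9 kPa.
Cohesion term c·N_c·s_c = 24 × 22.9 × 1.3 = 714.48 kPa; surcharge term q·N_q = 54.9 × 12.4 = 680.76 kPa; self-weight term 0.5·γ·B·N_γ·s_γ = 0.5 × 18.3 × 2.9 × 8.56 × 0.6 = 136.28 kPa.
q_ult = 714.48 + 680.76 + 136.28 = 1531.5 kPa.
Gross allowable pressure q_all = 1531.5 / 2.5 = 612.61 kPa.
Footing area = 6.6052 m², so allowable column load = 612.61 × 6.6052 = 4046.4 kN.

P_all ≈ 4050 kN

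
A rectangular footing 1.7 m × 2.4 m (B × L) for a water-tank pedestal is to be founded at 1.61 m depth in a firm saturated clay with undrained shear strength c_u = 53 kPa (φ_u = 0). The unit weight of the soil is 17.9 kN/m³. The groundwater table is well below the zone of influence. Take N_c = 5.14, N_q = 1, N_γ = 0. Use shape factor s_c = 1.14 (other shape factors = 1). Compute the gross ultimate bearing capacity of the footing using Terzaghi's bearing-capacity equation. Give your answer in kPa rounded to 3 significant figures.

q_ult ≈ 339 kPa

q = γ·D_f = 17.9 × 1.61 = 28.819 kPa.
c·N_c·s_c = 53 × 5.14 × 1.14 = 310.56 kPa
q·N_q = 28.819 × 1 = 28.819 kPa
q_ult = 310.56 + 28.819 = 339.38 kPa.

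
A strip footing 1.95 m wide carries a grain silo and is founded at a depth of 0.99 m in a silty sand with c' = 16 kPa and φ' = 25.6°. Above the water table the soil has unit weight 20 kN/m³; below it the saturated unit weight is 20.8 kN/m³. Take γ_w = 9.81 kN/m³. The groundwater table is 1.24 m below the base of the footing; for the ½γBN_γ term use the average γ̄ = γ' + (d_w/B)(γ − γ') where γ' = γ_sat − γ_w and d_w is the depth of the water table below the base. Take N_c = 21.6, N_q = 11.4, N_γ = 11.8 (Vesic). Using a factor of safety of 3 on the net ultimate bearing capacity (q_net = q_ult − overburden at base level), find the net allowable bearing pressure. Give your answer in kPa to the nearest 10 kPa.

q = γ·D_f = 20 × 0.99 = 19.8 kPa.
γ' = 10.99 kN/m³; averaging over the depth B below the base, γ̄ = γ' + (d_w/B)(γ − γ') = 16.719 kN/m³.
c·N_c = 16 × 21.6 = 345.6 kPa
q·N_q = 19.8 × 11.4 = 225.72 kPa
0.5·γ·B·N_γ = 0.5 × 16.719 × 1.95 × 11.8 = 192.36 kPa
q_ult = 345.6 + 225.72 + 192.36 = 763.68 kPa.
q_net = 763.68 − 19.8 = 743.88 kPa.
q_all(net) = 743.88 / 3 = 247.96 kPa.

q_all(net) ≈ 250 kPa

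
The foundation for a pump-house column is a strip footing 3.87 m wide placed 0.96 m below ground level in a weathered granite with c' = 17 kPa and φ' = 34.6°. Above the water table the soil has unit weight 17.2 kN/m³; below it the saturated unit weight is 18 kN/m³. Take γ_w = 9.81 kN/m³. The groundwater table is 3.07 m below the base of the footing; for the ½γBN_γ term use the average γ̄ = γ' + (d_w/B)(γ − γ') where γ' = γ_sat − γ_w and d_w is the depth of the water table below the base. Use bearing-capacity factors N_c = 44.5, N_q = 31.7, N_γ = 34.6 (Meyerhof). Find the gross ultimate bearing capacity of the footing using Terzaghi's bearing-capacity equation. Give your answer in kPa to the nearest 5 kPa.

Overburden at base level: q = 17.2 × 0.96 = 16.512 kPa.
The water table is 3.07 m below the base (< B = 3.87 m), so the ½γBN_γ term uses γ̄ = γ' + (d_w/B)(γ − γ') = 8.19 + (3.07/3.87)(17.2 − 8.19) = 15.337 kN/m³.
Cohesion term c·N_c = 17 × 44.5 = 756.5 kPa; surcharge term q·N_q = 16.512 × 31.7 = 523.43 kPa; self-weight term 0.5·γ·B·N_γ = 0.5 × 15.337 × 3.87 × 34.6 = 1026.9 kPa.
q_ult = 756.5 + 523.43 + 1026.9 = 2306.8 kPa.

q_ult ≈ 2305 kPa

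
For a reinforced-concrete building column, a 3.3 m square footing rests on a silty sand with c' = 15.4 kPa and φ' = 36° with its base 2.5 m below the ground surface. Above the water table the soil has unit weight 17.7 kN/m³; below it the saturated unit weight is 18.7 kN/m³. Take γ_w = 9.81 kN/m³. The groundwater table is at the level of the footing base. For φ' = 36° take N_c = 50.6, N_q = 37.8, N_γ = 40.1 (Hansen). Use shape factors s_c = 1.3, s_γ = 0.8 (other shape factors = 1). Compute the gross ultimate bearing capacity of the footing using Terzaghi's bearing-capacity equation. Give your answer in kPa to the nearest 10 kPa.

q_ult ≈ 3160 kPa

Overburden at base level: q = 17.7 × 2.5 = 44.25 kPa.
Below the base the soil is submerged, so the ½γBN_γ term uses γ' = 18.7 − 9.81 = 8.89 kN/m³.
Cohesion term c·N_c·s_c = 15.4 × 50.6 × 1.3 = 1013 kPa; surcharge term q·N_q = 44.25 × 37.8 = 1672.6 kPa; self-weight term 0.5·γ·B·N_γ·s_γ = 0.5 × 8.89 × 3.3 × 40.1 × 0.8 = 470.57 kPa.
q_ult = 1013 + 1672.6 + 470.57 = 3156.2 kPa.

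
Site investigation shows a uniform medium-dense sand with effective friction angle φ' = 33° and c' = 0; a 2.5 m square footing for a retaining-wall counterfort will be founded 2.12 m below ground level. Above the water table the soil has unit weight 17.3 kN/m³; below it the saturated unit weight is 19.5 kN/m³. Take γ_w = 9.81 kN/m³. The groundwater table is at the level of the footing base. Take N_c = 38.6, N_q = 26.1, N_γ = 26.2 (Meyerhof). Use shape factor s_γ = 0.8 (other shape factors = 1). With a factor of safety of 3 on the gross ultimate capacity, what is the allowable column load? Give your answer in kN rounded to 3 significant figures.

P_all ≈ 2520 kN

Overburden at base level: q = 17.3 × 2.12 = 36.676 kPa.
Below the base the soil is submerged, so the ½γBN_γ term uses γ' = 19.5 − 9.81 = 9.69 kN/m³.
Surcharge term q·N_q = 36.676 × 26.1 = 957.24 kPa; self-weight term 0.5·γ·B·N_γ·s_γ = 0.5 × 9.69 × 2.5 × 26.2 × 0.8 = 253.88 kPa.
q_ult = 957.24 + 253.88 = 1211.1 kPa.
Gross allowable pressure q_all = 1211.1 / 3 = 403.71 kPa.
Footing area = 6.25 m², so allowable column load = 403.71 × 6.25 = 2523.2 kN.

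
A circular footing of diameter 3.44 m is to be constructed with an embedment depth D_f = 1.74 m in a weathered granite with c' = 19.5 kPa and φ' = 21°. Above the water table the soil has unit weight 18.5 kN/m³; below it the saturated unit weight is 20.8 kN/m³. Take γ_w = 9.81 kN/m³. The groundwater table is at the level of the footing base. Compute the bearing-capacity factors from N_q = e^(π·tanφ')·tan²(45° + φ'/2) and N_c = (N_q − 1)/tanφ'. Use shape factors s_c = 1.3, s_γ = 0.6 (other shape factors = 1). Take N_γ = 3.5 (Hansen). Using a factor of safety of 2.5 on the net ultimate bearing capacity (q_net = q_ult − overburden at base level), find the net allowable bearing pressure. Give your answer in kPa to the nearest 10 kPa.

N_q = e^(π·tan21°)·tan²(55.5°) = 7.07; N_c = (N_q − 1)/tanφ' = 15.81.
q = γ·D_f = 18.5 × 1.74 = 32.19 kPa.
For the ½γBN_γ term take γ' = 20.8 − 9.81 = 10.99 kN/m³ (soil below base is submerged).
c·N_c·s_c = 19.5 × 15.815 × 1.3 = 400.91 kPa
q·N_q = 32.19 × 7.0708 = 227.61 kPa
0.5·γ·B·N_γ·s_γ = 0.5 × 10.99 × 3.44 × 3.5 × 0.6 = 39.696 kPa
q_ult = 400.91 + 227.61 + 39.696 = 668.21 kPa.
q_net = 668.21 − 32.19 = 636.02 kPa.
q_all(net) = 636.02 / 2.5 = 254.41 kPa.

q_all(net) ≈ 250 kPa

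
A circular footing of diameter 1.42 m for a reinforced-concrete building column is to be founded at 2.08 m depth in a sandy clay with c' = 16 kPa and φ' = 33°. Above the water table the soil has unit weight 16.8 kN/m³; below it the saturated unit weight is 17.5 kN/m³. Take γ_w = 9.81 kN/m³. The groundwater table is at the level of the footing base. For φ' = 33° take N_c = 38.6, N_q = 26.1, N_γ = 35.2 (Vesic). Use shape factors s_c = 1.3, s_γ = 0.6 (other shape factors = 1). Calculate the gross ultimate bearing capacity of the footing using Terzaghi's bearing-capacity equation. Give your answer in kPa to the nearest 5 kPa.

Overburden at base level: q = 16.8 × 2.08 = 34.944 kPa.
Below the base the soil is submerged, so the ½γBN_γ term uses γ' = 17.5 − 9.81 = 7.69 kN/m³.
Cohesion term c·N_c·s_c = 16 × 38.6 × 1.3 = 802.88 kPa; surcharge term q·N_q = 34.944 × 26.1 = 912.04 kPa; self-weight term 0.5·γ·B·N_γ·s_γ = 0.5 × 7.69 × 1.42 × 35.2 × 0.6 = 115.31 kPa.
q_ult = 802.88 + 912.04 + 115.31 = 1830.2 kPa.

q_ult ≈ 1830 kPa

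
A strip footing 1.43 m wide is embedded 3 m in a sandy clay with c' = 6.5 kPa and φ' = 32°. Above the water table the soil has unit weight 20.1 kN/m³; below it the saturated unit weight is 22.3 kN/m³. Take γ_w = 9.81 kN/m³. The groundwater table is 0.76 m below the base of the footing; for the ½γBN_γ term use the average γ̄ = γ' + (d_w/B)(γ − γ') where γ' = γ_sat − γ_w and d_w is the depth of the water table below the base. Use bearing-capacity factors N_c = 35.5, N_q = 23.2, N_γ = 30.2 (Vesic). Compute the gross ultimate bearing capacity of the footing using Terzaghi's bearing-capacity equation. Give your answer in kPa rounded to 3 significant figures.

q = γ·D_f = 20.1 × 3 = 60.3 kPa.
γ' = 12.49 kN/m³; averaging over the depth B below the base, γ̄ = γ' + (d_w/B)(γ − γ') = 16.534 kN/m³.
c·N_c = 6.5 × 35.5 = 230.75 kPa
q·N_q = 60.3 × 23.2 = 1399 kPa
0.5·γ·B·N_γ = 0.5 × 16.534 × 1.43 × 30.2 = 357.03 kPa
q_ult = 230.75 + 1399 + 357.03 = 1986.7 kPa.

q_ult ≈ 1990 kPa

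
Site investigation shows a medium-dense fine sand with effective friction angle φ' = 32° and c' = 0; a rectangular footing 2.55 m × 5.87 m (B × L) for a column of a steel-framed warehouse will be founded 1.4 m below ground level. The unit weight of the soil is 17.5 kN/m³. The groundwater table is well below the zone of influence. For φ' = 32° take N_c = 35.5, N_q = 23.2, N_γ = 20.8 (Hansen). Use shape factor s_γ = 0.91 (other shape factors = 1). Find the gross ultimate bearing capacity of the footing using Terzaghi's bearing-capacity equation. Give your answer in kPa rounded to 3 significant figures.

Overburden at base level: q = 17.5 × 1.4 = 24.5 kPa.
Surcharge term q·N_q = 24.5 × 23.2 = 568.4 kPa; self-weight term 0.5·γ·B·N_γ·s_γ = 0.5 × 17.5 × 2.55 × 20.8 × 0.91 = 422.33 kPa.
q_ult = 568.4 + 422.33 = 990.73 kPa.

q_ult ≈ 991 kPa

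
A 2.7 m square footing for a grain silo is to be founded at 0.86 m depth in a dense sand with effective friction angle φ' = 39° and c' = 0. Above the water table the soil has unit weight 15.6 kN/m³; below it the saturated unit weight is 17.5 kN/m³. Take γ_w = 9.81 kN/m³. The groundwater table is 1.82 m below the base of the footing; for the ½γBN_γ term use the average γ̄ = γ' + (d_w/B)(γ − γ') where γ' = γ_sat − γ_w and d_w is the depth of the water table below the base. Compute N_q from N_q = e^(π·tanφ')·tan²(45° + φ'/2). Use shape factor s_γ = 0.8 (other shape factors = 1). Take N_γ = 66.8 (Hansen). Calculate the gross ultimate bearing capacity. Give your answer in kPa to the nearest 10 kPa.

tan39° = 0.8098, so N_q = e^(π×0.8098)·tan²(64.5°) = 12.731 × 4.395 = 55.96.
q = γ·D_f = 15.6 × 0.86 = 13.416 kPa.
γ' = 7.69 kN/m³; averaging over the depth B below the base, γ̄ = γ' + (d_w/B)(γ − γ') = 13.022 kN/m³.
q·N_q = 13.416 × 55.957 = 750.73 kPa
0.5·γ·B·N_γ·s_γ = 0.5 × 13.022 × 2.7 × 66.8 × 0.8 = 939.45 kPa
q_ult = 750.73 + 939.45 = 1690.2 kPa.

q_ult ≈ 1690 kPa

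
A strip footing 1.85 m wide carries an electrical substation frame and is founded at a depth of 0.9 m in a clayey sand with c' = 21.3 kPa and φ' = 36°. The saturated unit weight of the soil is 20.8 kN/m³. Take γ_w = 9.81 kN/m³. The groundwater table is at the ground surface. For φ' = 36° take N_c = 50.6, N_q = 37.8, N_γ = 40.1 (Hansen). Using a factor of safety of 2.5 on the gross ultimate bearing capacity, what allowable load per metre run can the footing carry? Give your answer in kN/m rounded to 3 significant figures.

Water table at ground surface, so effective unit weight γ' = 20.8 − 9.81 = 10.99 kN/m³ is used throughout; overburden q = 10.99 × 0.9 = 9.891 kPa; the same γ' applies in the ½γBN_γ term.
Cohesion term c·N_c = 21.3 × 50.6 = 1077.8 kPa; surcharge term q·N_q = 9.891 × 37.8 = 373.88 kPa; self-weight term 0.5·γ·B·N_γ = 0.5 × 10.99 × 1.85 × 40.1 = 407.65 kPa.
q_ult = 1077.8 + 373.88 + 407.65 = 1859.3 kPa.
Gross allowable pressure q_all = 1859.3 / 2.5 = 743.72 kPa.
Allowable wall load = q_all × B = 743.72 × 1.85 = 1375.9 kN per metre run.

≈ 1380 kN/m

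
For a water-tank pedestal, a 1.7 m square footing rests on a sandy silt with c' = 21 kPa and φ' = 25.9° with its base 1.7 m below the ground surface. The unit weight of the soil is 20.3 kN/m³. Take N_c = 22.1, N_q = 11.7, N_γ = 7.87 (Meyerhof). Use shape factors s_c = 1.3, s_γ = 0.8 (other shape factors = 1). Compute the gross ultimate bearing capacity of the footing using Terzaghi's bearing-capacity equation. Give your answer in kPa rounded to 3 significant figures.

Overburden at base level: q = 20.3 × 1.7 = 34.51 kPa.
Cohesion term c·N_c·s_c = 21 × 22.1 × 1.3 = 603.33 kPa; surcharge term q·N_q = 34.51 × 11.7 = 403.77 kPa; self-weight term 0.5·γ·B·N_γ·s_γ = 0.5 × 20.3 × 1.7 × 7.87 × 0.8 = 108.64 kPa.
q_ult = 603.33 + 403.77 + 108.64 = 1115.7 kPa.

q_ult ≈ 1120 kPa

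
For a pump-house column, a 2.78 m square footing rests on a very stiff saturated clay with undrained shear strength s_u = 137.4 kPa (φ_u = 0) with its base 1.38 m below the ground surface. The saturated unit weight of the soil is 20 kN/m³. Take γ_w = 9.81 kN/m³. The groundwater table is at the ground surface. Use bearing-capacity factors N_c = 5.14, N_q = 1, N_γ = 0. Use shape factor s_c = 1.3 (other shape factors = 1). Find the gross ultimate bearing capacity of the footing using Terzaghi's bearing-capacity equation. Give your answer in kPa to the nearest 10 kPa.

q_ult ≈ 930 kPa

Water table at ground surface, so effective unit weight γ' = 20 − 9.81 = 10.19 kN/m³ is used throughout; overburden q = 10.19 × 1.38 = 14.062 kPa.
Cohesion term c·N_c·s_c = 137.4 × 5.14 × 1.3 = 918.11 kPa; surcharge term q·N_q = 14.062 × 1 = 14.062 kPa.
q_ult = 918.11 + 14.062 = 932.17 kPa.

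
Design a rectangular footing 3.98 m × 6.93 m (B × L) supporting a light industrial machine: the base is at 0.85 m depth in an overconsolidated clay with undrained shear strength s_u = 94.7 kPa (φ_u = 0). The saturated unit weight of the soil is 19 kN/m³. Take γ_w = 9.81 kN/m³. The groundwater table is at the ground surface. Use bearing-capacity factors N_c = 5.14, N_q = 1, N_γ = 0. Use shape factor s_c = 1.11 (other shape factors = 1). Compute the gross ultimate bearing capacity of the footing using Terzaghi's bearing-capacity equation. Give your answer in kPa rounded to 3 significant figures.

γ' = 19 − 9.81 = 9.19 kN/m³ (submerged throughout). q = 9.19 × 0.85 = 7.8115 kPa.
c·N_c·s_c = 94.7 × 5.14 × 1.11 = 540.3 kPa
q·N_q = 7.8115 × 1 = 7.8115 kPa
q_ult = 540.3 + 7.8115 = 548.11 kPa.

q_ult ≈ 548 kPa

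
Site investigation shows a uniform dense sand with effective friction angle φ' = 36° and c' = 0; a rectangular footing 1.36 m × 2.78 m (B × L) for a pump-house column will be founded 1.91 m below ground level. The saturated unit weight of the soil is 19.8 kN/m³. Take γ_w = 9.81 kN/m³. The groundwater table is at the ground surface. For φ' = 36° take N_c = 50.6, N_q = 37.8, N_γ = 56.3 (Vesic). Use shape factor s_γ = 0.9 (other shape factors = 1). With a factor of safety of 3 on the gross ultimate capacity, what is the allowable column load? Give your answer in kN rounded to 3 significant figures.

P_all ≈ 1340 kN

With the water table at the surface the whole profile is submerged: γ' = 19.8 − 9.81 = 9.99 kN/m³, so q = γ'·D_f = 19.081 kPa; the same γ' applies in the ½γBN_γ term.
q_ult = q·N_q + 0.5·γ·B·N_γ·s_γ
     = 19.081 × 37.8 + 0.5 × 9.99 × 1.36 × 56.3 × 0.9
     = 721.26 + 344.21 = 1065.5 kPa.
Gross allowable pressure q_all = 1065.5 / 3 = 355.16 kPa.
Footing area = 3.7808 m², so allowable column load = 355.16 × 3.7808 = 1342.8 kN.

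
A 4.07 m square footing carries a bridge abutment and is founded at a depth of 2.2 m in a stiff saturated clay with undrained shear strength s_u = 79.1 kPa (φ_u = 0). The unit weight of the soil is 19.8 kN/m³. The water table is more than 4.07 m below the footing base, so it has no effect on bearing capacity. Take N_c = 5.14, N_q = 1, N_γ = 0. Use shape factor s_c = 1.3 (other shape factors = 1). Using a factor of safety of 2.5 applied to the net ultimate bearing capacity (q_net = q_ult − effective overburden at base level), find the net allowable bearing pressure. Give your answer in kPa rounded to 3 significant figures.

q_all(net) ≈ 211 kPa

Overburden at base level: q = 19.8 × 2.2 = 43.56 kPa.
Cohesion term c·N_c·s_c = 79.1 × 5.14 × 1.3 = 528.55 kPa; surcharge term q·N_q = 43.56 × 1 = 43.56 kPa.
q_ult = 528.55 + 43.56 = 572.11 kPa.
Net ultimate: q_net = 572.11 − 43.56 = 528.55 kPa.
q_all(net) = 528.55 / 2.5 = 211.42 kPa.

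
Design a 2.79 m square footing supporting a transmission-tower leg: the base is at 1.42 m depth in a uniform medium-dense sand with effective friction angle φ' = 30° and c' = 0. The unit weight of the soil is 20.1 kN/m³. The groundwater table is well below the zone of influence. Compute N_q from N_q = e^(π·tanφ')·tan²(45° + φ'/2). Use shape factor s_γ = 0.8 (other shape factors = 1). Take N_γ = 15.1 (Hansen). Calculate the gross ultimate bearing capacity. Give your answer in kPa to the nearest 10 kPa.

q_ult ≈ 860 kPa

tan30° = 0.5774, so N_q = e^(π×0.5774)·tan²(60°) = 6.134 × 3.0 = 18.4.
Effective surcharge at the founding depth q = γ·D_f = 20.1 × 1.42 = 28.542 kPa.
q_ult = q·N_q + 0.5·γ·B·N_γ·s_γ
     = 28.542 × 18.401 + 0.5 × 20.1 × 2.79 × 15.1 × 0.8
     = 525.2 + 338.72 = 863.92 kPa.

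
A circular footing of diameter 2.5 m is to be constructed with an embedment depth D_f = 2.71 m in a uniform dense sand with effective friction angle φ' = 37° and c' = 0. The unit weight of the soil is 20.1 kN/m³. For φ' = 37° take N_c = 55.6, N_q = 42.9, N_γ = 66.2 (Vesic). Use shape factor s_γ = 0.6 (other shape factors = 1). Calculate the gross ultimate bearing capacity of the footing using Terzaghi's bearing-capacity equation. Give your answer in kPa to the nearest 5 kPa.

Overburden at base level: q = 20.1 × 2.71 = 54.471 kPa.
Surcharge term q·N_q = 54.471 × 42.9 = 2336.8 kPa; self-weight term 0.5·γ·B·N_γ·s_γ = 0.5 × 20.1 × 2.5 × 66.2 × 0.6 = 997.97 kPa.
q_ult = 2336.8 + 997.97 = 3334.8 kPa.

q_ult ≈ 3335 kPa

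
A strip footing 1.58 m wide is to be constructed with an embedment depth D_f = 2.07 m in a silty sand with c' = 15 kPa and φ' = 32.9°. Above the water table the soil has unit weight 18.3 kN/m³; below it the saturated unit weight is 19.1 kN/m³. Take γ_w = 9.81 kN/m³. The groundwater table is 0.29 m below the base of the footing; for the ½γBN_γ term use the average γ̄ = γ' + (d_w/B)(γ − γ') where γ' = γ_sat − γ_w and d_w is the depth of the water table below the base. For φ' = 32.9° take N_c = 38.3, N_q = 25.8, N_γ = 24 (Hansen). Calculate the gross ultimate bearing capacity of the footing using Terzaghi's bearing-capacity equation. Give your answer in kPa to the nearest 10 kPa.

q_ult ≈ 1760 kPa

Effective surcharge at the founding depth q = γ·D_f = 18.3 × 2.07 = 37.881 kPa.
With d_w = 0.29 m < B, γ̄ = 9.29 + (0.29/1.58) × (18.3 − 9.29) = 10.944 kN/m³.
q_ult = c·N_c + q·N_q + 0.5·γ·B·N_γ
     = 15 × 38.3 + 37.881 × 25.8 + 0.5 × 10.944 × 1.58 × 24
     = 574.5 + 977.33 + 207.49 = 1759.3 kPa.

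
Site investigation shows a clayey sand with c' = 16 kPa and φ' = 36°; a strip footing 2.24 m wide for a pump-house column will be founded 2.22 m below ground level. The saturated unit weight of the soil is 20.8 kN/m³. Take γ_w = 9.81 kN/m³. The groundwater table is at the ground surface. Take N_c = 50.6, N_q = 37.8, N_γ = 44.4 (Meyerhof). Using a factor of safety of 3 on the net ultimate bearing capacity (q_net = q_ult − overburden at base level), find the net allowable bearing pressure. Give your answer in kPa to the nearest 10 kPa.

With the water table at the surface the whole profile is submerged: γ' = 20.8 − 9.81 = 10.99 kN/m³, so q = γ'·D_f = 24.398 kPa; the same γ' applies in the ½γBN_γ term.
q_ult = c·N_c + q·N_q + 0.5·γ·B·N_γ
     = 16 × 50.6 + 24.398 × 37.8 + 0.5 × 10.99 × 2.24 × 44.4
     = 809.6 + 922.24 + 546.51 = 2278.3 kPa.
q_net = 2278.3 − 24.398 = 2253.9 kPa.
q_all(net) = 2253.9 / 3 = 751.32 kPa.

q_all(net) ≈ 750 kPa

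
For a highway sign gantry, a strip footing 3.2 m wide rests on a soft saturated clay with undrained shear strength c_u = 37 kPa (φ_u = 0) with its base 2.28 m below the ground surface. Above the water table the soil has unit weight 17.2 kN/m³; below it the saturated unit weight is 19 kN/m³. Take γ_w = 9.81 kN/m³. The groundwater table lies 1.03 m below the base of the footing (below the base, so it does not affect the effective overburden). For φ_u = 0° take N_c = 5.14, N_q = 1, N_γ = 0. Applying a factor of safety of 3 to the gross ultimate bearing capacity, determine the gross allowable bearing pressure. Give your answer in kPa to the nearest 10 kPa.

Effective surcharge at the founding depth q = γ·D_f = 17.2 × 2.28 = 39.216 kPa.
q_ult = c·N_c + q·N_q
     = 37 × 5.14 + 39.216 × 1
     = 190.18 + 39.216 = 229.4 kPa.
q_all = q_ult / FS = 229.4 / 3 = 76.465 kPa.

q_all ≈ 80 kPa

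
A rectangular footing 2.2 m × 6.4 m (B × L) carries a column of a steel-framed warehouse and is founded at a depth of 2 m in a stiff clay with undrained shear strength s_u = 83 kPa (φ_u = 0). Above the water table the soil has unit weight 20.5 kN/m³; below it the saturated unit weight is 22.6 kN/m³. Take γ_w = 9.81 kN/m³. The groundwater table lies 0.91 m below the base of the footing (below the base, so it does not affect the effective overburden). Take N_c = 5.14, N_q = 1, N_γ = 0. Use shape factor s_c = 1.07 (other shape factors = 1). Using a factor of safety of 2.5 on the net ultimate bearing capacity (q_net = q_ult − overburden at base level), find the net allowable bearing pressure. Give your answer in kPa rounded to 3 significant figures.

q_all(net) ≈ 183 kPa

Overburden at base level: q = 20.5 × 2 = 41 kPa.
Cohesion term c·N_c·s_c = 83 × 5.14 × 1.07 = 456.48 kPa; surcharge term q·N_q = 41 × 1 = 41 kPa.
q_ult = 456.48 + 41 = 497.48 kPa.
q_net = 497.48 − 41 = 456.48 kPa.
q_all(net) = 456.48 / 2.5 = 182.59 kPa.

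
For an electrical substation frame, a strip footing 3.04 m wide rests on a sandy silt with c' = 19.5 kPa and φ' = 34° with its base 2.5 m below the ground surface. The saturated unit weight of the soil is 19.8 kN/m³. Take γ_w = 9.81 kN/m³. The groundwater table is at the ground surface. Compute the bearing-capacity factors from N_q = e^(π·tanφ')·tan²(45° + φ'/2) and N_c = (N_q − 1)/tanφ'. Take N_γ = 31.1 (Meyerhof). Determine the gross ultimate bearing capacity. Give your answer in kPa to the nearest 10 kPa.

q_ult ≈ 2030 kPa

tan34° = 0.6745, so N_q = e^(π×0.6745)·tan²(62°) = 8.323 × 3.537 = 29.44.
N_c = (29.44 − 1)/tan34° = 42.16.
γ' = 19.8 − 9.81 = 9.99 kN/m³ (submerged throughout). q = 9.99 × 2.5 = 24.975 kPa; the same γ' applies in the ½γBN_γ term.
c·N_c = 19.5 × 42.164 = 822.19 kPa
q·N_q = 24.975 × 29.44 = 735.26 kPa
0.5·γ·B·N_γ = 0.5 × 9.99 × 3.04 × 31.1 = 472.25 kPa
q_ult = 822.19 + 735.26 + 472.25 = 2029.7 kPa.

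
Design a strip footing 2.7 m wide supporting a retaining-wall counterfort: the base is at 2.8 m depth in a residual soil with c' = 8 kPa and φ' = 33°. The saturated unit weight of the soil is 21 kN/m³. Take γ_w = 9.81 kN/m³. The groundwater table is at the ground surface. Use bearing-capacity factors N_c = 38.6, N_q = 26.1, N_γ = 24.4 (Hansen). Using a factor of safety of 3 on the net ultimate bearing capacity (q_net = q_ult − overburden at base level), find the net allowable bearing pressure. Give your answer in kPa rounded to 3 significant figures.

q_all(net) ≈ 488 kPa

γ' = 21 − 9.81 = 11.19 kN/m³ (submerged throughout). q = 11.19 × 2.8 = 31.332 kPa; the same γ' applies in the ½γBN_γ term.
c·N_c = 8 × 38.6 = 308.8 kPa
q·N_q = 31.332 × 26.1 = 817.77 kPa
0.5·γ·B·N_γ = 0.5 × 11.19 × 2.7 × 24.4 = 368.6 kPa
q_ult = 308.8 + 817.77 + 368.6 = 1495.2 kPa.
q_net = 1495.2 − 31.332 = 1463.8 kPa.
q_all(net) = 1463.8 / 3 = 487.94 kPa.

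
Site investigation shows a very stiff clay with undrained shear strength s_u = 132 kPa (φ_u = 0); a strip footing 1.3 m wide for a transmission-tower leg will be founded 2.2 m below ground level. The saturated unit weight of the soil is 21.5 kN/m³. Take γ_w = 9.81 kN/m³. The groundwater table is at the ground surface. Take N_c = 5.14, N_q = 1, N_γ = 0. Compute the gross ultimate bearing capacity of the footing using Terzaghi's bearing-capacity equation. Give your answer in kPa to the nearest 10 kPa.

Water table at ground surface, so effective unit weight γ' = 21.5 − 9.81 = 11.69 kN/m³ is used throughout; overburden q = 11.69 × 2.2 = 25.718 kPa.
Cohesion term c·N_c = 132 × 5.14 = 678.48 kPa; surcharge term q·N_q = 25.718 × 1 = 25.718 kPa.
q_ult = 678.48 + 25.718 = 704.2 kPa.

q_ult ≈ 700 kPa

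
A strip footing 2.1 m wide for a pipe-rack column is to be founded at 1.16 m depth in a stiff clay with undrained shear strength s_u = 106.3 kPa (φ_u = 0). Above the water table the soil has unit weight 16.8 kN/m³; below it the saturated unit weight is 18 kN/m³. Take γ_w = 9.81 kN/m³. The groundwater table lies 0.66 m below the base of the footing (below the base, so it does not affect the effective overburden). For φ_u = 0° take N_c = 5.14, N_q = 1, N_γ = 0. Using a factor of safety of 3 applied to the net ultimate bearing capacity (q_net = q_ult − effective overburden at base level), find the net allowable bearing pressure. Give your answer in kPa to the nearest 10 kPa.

q_all(net) ≈ 180 kPa

Effective surcharge at the founding depth q = γ·D_f = 16.8 × 1.16 = 19.488 kPa.
q_ult = c·N_c + q·N_q
     = 106.3 × 5.14 + 19.488 × 1
     = 546.38 + 19.488 = 565.87 kPa.
Net ultimate: q_net = 565.87 − 19.488 = 546.38 kPa.
q_all(net) = 546.38 / 3 = 182.13 kPa.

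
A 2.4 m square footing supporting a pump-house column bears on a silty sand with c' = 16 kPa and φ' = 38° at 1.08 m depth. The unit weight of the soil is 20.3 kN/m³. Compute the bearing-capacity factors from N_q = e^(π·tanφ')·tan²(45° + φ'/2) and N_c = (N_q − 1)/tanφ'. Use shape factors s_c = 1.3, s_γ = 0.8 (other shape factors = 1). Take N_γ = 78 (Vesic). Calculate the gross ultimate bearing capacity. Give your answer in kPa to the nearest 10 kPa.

q_ult ≈ 3870 kPa

tan38° = 0.7813, so N_q = e^(π×0.7813)·tan²(64°) = 11.64 × 4.204 = 48.93.
N_c = (48.93 − 1)/tan38° = 61.35.
Overburden at base level: q = 20.3 × 1.08 = 21.924 kPa.
Cohesion term c·N_c·s_c = 16 × 61.352 × 1.3 = 1276.1 kPa; surcharge term q·N_q = 21.924 × 48.933 = 1072.8 kPa; self-weight term 0.5·γ·B·N_γ·s_γ = 0.5 × 20.3 × 2.4 × 78 × 0.8 = 1520.1 kPa.
q_ult = 1276.1 + 1072.8 + 1520.1 = 3869 kPa.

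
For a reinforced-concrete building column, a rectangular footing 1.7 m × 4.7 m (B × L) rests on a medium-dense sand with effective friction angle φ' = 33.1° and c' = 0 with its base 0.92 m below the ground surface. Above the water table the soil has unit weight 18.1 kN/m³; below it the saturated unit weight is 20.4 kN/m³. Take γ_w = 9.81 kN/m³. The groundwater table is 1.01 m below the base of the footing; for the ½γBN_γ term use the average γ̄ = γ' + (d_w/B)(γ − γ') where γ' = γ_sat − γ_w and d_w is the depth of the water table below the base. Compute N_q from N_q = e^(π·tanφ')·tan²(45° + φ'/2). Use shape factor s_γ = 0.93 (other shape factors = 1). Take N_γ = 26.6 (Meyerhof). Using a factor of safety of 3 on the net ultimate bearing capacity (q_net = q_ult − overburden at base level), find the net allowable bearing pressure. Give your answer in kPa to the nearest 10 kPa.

N_q = e^(π·tan33.1°)·tan²(61.55°) = 26.41.
Overburden at base level: q = 18.1 × 0.92 = 16.652 kPa.
The water table is 1.01 m below the base (< B = 1.7 m), so the ½γBN_γ term uses γ̄ = γ' + (d_w/B)(γ − γ') = 10.59 + (1.01/1.7)(18.1 − 10.59) = 15.052 kN/m³.
Surcharge term q·N_q = 16.652 × 26.406 = 439.72 kPa; self-weight term 0.5·γ·B·N_γ·s_γ = 0.5 × 15.052 × 1.7 × 26.6 × 0.93 = 316.5 kPa.
q_ult = 439.72 + 316.5 = 756.21 kPa.
q_net = 756.21 − 16.652 = 739.56 kPa.
q_all(net) = 739.56 / 3 = 246.52 kPa.

q_all(net) ≈ 250 kPa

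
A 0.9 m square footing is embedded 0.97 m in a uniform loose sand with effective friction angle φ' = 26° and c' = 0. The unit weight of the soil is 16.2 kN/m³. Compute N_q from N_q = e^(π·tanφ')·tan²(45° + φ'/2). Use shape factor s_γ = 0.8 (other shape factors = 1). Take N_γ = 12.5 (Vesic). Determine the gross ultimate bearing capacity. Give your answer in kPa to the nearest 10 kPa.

q_ult ≈ 260 kPa

tan26° = 0.4877, so N_q = e^(π×0.4877)·tan²(58°) = 4.629 × 2.561 = 11.85.
Effective surcharge at the founding depth q = γ·D_f = 16.2 × 0.97 = 15.714 kPa.
q_ult = q·N_q + 0.5·γ·B·N_γ·s_γ
     = 15.714 × 11.854 + 0.5 × 16.2 × 0.9 × 12.5 × 0.8
     = 186.28 + 72.9 = 259.18 kPa.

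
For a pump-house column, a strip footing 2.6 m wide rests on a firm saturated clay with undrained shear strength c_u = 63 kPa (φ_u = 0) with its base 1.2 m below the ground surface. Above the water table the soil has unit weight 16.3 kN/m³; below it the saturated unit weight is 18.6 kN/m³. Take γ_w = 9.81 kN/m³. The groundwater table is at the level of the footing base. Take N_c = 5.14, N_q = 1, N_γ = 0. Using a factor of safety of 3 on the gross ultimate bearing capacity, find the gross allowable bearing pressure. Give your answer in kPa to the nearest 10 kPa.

q = γ·D_f = 16.3 × 1.2 = 19.56 kPa.
c·N_c = 63 × 5.14 = 323.82 kPa
q·N_q = 19.56 × 1 = 19.56 kPa
q_ult = 323.82 + 19.56 = 343.38 kPa.
q_all = 343.38 / 3 = 114.46 kPa.

q_all ≈ 110 kPa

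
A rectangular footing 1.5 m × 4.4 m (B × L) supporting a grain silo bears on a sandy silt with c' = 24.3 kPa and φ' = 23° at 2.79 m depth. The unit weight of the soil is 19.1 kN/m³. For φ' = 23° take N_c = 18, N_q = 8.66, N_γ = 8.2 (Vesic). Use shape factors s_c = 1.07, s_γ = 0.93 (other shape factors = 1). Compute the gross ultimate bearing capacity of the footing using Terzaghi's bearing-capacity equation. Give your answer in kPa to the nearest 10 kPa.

q = γ·D_f = 19.1 × 2.79 = 53.289 kPa.
c·N_c·s_c = 24.3 × 18 × 1.07 = 468.02 kPa
q·N_q = 53.289 × 8.66 = 461.48 kPa
0.5·γ·B·N_γ·s_γ = 0.5 × 19.1 × 1.5 × 8.2 × 0.93 = 109.24 kPa
q_ult = 468.02 + 461.48 + 109.24 = 1038.7 kPa.

q_ult ≈ 1040 kPa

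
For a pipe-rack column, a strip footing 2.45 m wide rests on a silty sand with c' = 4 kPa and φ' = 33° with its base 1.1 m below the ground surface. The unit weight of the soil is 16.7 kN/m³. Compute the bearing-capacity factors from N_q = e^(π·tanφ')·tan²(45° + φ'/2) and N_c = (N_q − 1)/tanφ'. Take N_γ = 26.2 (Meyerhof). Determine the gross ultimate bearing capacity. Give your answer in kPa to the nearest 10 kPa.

tan33° = 0.6494, so N_q = e^(π×0.6494)·tan²(61.5°) = 7.692 × 3.392 = 26.09.
N_c = (26.09 − 1)/tan33° = 38.64.
q = γ·D_f = 16.7 × 1.1 = 18.37 kPa.
c·N_c = 4 × 38.638 = 154.55 kPa
q·N_q = 18.37 × 26.092 = 479.31 kPa
0.5·γ·B·N_γ = 0.5 × 16.7 × 2.45 × 26.2 = 535.99 kPa
q_ult = 154.55 + 479.31 + 535.99 = 1169.9 kPa.

q_ult ≈ 1170 kPa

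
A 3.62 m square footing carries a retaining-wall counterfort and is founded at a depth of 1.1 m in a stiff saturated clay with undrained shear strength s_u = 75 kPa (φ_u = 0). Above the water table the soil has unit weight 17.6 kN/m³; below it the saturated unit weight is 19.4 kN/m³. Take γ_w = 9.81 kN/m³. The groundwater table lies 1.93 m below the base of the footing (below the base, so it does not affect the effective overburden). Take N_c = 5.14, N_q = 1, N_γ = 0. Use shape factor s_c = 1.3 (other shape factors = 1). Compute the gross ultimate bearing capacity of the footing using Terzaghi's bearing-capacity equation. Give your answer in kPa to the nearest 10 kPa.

q_ult ≈ 520 kPa

q = γ·D_f = 17.6 × 1.1 = 19.36 kPa.
c·N_c·s_c = 75 × 5.14 × 1.3 = 501.15 kPa
q·N_q = 19.36 × 1 = 19.36 kPa
q_ult = 501.15 + 19.36 = 520.51 kPa.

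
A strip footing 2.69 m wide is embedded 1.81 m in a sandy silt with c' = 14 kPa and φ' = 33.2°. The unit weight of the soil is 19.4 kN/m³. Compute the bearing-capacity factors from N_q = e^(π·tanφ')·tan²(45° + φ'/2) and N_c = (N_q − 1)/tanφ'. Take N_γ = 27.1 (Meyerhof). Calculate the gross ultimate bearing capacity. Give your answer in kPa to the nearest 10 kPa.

tan33.2° = 0.6544, so N_q = e^(π×0.6544)·tan²(61.6°) = 7.813 × 3.421 = 26.72.
N_c = (26.72 − 1)/tan33.2° = 39.31.
q = γ·D_f = 19.4 × 1.81 = 35.114 kPa.
c·N_c = 14 × 39.312 = 550.36 kPa
q·N_q = 35.114 × 26.725 = 938.41 kPa
0.5·γ·B·N_γ = 0.5 × 19.4 × 2.69 × 27.1 = 707.12 kPa
q_ult = 550.36 + 938.41 + 707.12 = 2195.9 kPa.

q_ult ≈ 2200 kPa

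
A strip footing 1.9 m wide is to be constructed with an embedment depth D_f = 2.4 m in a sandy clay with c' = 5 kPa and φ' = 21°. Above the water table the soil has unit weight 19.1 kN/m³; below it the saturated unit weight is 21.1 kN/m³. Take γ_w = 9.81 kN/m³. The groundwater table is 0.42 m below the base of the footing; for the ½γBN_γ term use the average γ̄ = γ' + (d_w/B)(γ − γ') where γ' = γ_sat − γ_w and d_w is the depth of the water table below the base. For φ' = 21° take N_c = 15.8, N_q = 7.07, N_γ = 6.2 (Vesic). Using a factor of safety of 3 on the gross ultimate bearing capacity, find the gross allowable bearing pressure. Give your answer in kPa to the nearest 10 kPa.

q_all ≈ 160 kPa

q = γ·D_f = 19.1 × 2.4 = 45.84 kPa.
γ' = 11.29 kN/m³; averaging over the depth B below the base, γ̄ = γ' + (d_w/B)(γ − γ') = 13.016 kN/m³.
c·N_c = 5 × 15.8 = 79 kPa
q·N_q = 45.84 × 7.07 = 324.09 kPa
0.5·γ·B·N_γ = 0.5 × 13.016 × 1.9 × 6.2 = 76.667 kPa
q_ult = 79 + 324.09 + 76.667 = 479.76 kPa.
q_all = 479.76 / 3 = 159.92 kPa.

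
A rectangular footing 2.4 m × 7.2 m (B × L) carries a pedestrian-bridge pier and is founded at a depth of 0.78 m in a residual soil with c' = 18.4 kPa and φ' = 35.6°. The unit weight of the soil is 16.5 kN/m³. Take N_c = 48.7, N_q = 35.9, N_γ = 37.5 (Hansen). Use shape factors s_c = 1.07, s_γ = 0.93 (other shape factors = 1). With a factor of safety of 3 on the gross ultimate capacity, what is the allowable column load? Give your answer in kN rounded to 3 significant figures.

P_all ≈ 12200 kN

Overburden at base level: q = 16.5 × 0.78 = 12.87 kPa.
Cohesion term c·N_c·s_c = 18.4 × 48.7 × 1.07 = 958.81 kPa; surcharge term q·N_q = 12.87 × 35.9 = 462.03 kPa; self-weight term 0.5·γ·B·N_γ·s_γ = 0.5 × 16.5 × 2.4 × 37.5 × 0.93 = 690.53 kPa.
q_ult = 958.81 + 462.03 + 690.53 = 2111.4 kPa.
Gross allowable pressure q_all = 2111.4 / 3 = 703.79 kPa.
Footing area = 17.28 m², so allowable column load = 703.79 × 17.28 = 12161 kN.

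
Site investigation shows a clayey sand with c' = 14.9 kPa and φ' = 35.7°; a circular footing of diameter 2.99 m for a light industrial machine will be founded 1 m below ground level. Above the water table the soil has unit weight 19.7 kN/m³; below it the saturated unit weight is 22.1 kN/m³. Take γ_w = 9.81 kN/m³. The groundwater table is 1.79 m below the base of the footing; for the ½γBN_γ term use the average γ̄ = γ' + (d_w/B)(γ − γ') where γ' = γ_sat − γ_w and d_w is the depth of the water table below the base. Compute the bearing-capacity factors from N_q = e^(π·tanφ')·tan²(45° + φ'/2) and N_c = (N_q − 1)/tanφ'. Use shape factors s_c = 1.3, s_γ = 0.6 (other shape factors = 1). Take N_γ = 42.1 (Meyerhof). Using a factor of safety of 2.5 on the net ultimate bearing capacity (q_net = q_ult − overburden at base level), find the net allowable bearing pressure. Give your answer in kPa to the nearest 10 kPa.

q_all(net) ≈ 910 kPa

N_q = e^(π·tan35.7°)·tan²(62.85°) = 36.35; N_c = (N_q − 1)/tanφ' = 49.19.
Overburden at base level: q = 19.7 × 1 = 19.7 kPa.
The water table is 1.79 m below the base (< B = 2.99 m), so the ½γBN_γ term uses γ̄ = γ' + (d_w/B)(γ − γ') = 12.29 + (1.79/2.99)(19.7 − 12.29) = 16.726 kN/m³.
Cohesion term c·N_c·s_c = 14.9 × 49.19 × 1.3 = 952.8 kPa; surcharge term q·N_q = 19.7 × 36.346 = 716.02 kPa; self-weight term 0.5·γ·B·N_γ·s_γ = 0.5 × 16.726 × 2.99 × 42.1 × 0.6 = 631.64 kPa.
q_ult = 952.8 + 716.02 + 631.64 = 2300.5 kPa.
q_net = 2300.5 − 19.7 = 2280.8 kPa.
q_all(net) = 2280.8 / 2.5 = 912.31 kPa.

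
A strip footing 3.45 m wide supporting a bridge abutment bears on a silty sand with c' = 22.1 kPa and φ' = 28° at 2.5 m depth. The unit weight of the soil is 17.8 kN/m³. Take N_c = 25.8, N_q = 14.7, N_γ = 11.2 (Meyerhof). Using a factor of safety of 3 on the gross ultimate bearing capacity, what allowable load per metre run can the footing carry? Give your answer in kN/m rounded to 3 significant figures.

≈ 1800 kN/m

Overburden at base level: q = 17.8 × 2.5 = 44.5 kPa.
Cohesion term c·N_c = 22.1 × 25.8 = 570.18 kPa; surcharge term q·N_q = 44.5 × 14.7 = 654.15 kPa; self-weight term 0.5·γ·B·N_γ = 0.5 × 17.8 × 3.45 × 11.2 = 343.9 kPa.
q_ult = 570.18 + 654.15 + 343.9 = 1568.2 kPa.
Gross allowable pressure q_all = 1568.2 / 3 = 522.74 kPa.
Allowable wall load = q_all × B = 522.74 × 3.45 = 1803.5 kN per metre run.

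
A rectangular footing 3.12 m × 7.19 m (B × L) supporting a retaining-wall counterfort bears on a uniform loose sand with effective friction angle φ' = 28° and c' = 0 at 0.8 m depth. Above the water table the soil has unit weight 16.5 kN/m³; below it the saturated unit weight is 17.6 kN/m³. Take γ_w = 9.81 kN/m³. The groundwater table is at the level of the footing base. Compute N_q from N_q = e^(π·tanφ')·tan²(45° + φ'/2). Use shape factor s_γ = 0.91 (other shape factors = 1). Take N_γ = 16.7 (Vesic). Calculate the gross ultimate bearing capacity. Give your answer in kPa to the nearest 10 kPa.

q_ult ≈ 380 kPa

tan28° = 0.5317, so N_q = e^(π×0.5317)·tan²(59°) = 5.314 × 2.77 = 14.72.
q = γ·D_f = 16.5 × 0.8 = 13.2 kPa.
For the ½γBN_γ term take γ' = 17.6 − 9.81 = 7.79 kN/m³ (soil below base is submerged).
q·N_q = 13.2 × 14.72 = 194.3 kPa
0.5·γ·B·N_γ·s_γ = 0.5 × 7.79 × 3.12 × 16.7 × 0.91 = 184.68 kPa
q_ult = 194.3 + 184.68 = 378.98 kPa.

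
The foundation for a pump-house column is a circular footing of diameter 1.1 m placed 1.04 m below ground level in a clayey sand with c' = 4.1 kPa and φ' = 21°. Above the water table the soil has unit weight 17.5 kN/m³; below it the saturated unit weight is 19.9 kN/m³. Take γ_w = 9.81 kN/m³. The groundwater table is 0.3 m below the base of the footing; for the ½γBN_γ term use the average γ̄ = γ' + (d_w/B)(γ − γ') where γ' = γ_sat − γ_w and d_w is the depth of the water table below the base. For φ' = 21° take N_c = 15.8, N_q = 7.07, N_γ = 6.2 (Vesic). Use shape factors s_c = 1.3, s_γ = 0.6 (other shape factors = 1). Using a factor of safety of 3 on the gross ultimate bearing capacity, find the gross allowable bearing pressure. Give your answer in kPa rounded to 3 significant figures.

Effective surcharge at the founding depth q = γ·D_f = 17.5 × 1.04 = 18.2 kPa.
With d_w = 0.3 m < B, γ̄ = 10.09 + (0.3/1.1) × (17.5 − 10.09) = 12.111 kN/m³.
q_ult = c·N_c·s_c + q·N_q + 0.5·γ·B·N_γ·s_γ
     = 4.1 × 15.8 × 1.3 + 18.2 × 7.07 + 0.5 × 12.111 × 1.1 × 6.2 × 0.6
     = 84.214 + 128.67 + 24.779 = 237.67 kPa.
q_all = 237.67 / 3 = 79.222 kPa.

q_all ≈ 79.2 kPa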